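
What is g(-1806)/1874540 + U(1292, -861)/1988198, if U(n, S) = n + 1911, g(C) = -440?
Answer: 13498275/9807780734 ≈ 0.0013763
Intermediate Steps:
U(n, S) = 1911 + n
g(-1806)/1874540 + U(1292, -861)/1988198 = -440/1874540 + (1911 + 1292)/1988198 = -440*1/1874540 + 3203*(1/1988198) = -22/93727 + 3203/1988198 = 13498275/9807780734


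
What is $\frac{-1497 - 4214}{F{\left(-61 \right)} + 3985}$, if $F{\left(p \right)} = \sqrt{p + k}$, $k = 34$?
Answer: $- \frac{22758335}{15880252} + \frac{17133 i \sqrt{3}}{15880252} \approx -1.4331 + 0.0018687 i$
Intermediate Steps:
$F{\left(p \right)} = \sqrt{34 + p}$ ($F{\left(p \right)} = \sqrt{p + 34} = \sqrt{34 + p}$)
$\frac{-1497 - 4214}{F{\left(-61 \right)} + 3985} = \frac{-1497 - 4214}{\sqrt{34 - 61} + 3985} = - \frac{5711}{\sqrt{-27} + 3985} = - \frac{5711}{3 i \sqrt{3} + 3985} = - \frac{5711}{3985 + 3 i \sqrt{3}}$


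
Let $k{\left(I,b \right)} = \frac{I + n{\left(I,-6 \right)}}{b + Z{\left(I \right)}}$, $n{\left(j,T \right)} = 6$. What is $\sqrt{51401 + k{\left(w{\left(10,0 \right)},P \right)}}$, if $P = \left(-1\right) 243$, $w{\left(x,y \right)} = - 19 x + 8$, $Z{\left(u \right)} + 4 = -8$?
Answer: $\frac{\sqrt{3342394905}}{255} \approx 226.72$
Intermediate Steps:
$Z{\left(u \right)} = -12$ ($Z{\left(u \right)} = -4 - 8 = -12$)
$w{\left(x,y \right)} = 8 - 19 x$
$P = -243$
$k{\left(I,b \right)} = \frac{6 + I}{-12 + b}$ ($k{\left(I,b \right)} = \frac{I + 6}{b - 12} = \frac{6 + I}{-12 + b}$)
$\sqrt{51401 + k{\left(w{\left(10,0 \right)},P \right)}} = \sqrt{51401 + \frac{6 + \left(8 - 190\right)}{-12 - 243}} = \sqrt{51401 + \frac{6 + \left(8 - 190\right)}{-255}} = \sqrt{51401 - \frac{6 - 182}{255}} = \sqrt{51401 - - \frac{176}{255}} = \sqrt{51401 + \frac{176}{255}} = \sqrt{\frac{13107431}{255}} = \frac{\sqrt{3342394905}}{255}$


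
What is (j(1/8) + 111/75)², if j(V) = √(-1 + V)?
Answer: 6577/5000 + 37*I*√14/50 ≈ 1.3154 + 2.7688*I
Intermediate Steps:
(j(1/8) + 111/75)² = (√(-1 + 1/8) + 111/75)² = (√(-1 + ⅛) + 111*(1/75))² = (√(-7/8) + 37/25)² = (I*√14/4 + 37/25)² = (37/25 + I*√14/4)²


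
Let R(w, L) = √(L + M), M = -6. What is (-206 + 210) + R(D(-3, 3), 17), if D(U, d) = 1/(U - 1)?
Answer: 4 + √11 ≈ 7.3166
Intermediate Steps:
D(U, d) = 1/(-1 + U)
R(w, L) = √(-6 + L) (R(w, L) = √(L - 6) = √(-6 + L))
(-206 + 210) + R(D(-3, 3), 17) = (-206 + 210) + √(-6 + 17) = 4 + √11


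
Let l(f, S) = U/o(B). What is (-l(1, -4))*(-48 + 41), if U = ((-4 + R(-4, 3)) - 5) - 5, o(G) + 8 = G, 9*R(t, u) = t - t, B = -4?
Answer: 49/6 ≈ 8.1667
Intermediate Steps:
R(t, u) = 0 (R(t, u) = (t - t)/9 = (⅑)*0 = 0)
o(G) = -8 + G
U = -14 (U = ((-4 + 0) - 5) - 5 = (-4 - 5) - 5 = -9 - 5 = -14)
l(f, S) = 7/6 (l(f, S) = -14/(-8 - 4) = -14/(-12) = -14*(-1/12) = 7/6)
(-l(1, -4))*(-48 + 41) = (-1*7/6)*(-48 + 41) = -7/6*(-7) = 49/6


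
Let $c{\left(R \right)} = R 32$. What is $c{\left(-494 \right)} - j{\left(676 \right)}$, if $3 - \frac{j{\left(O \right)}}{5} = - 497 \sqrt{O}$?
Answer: $-80433$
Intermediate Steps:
$j{\left(O \right)} = 15 + 2485 \sqrt{O}$ ($j{\left(O \right)} = 15 - 5 \left(- 497 \sqrt{O}\right) = 15 + 2485 \sqrt{O}$)
$c{\left(R \right)} = 32 R$
$c{\left(-494 \right)} - j{\left(676 \right)} = 32 \left(-494\right) - \left(15 + 2485 \sqrt{676}\right) = -15808 - \left(15 + 2485 \cdot 26\right) = -15808 - \left(15 + 64610\right) = -15808 - 64625 = -80433$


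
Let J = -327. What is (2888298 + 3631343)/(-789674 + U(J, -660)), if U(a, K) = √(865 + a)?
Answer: -2574195493517/311792512869 - 6519641*√538/623585025738 ≈ -8.2564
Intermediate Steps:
(2888298 + 3631343)/(-789674 + U(J, -660)) = (2888298 + 3631343)/(-789674 + √(865 - 327)) = 6519641/(-789674 + √538)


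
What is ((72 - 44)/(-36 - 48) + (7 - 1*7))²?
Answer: ⅑ ≈ 0.11111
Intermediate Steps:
((72 - 44)/(-36 - 48) + (7 - 1*7))² = (28/(-84) + (7 - 7))² = (28*(-1/84) + 0)² = (-⅓ + 0)² = (-⅓)² = ⅑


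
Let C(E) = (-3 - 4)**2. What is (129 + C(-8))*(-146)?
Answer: -25988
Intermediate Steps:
C(E) = 49 (C(E) = (-7)**2 = 49)
(129 + C(-8))*(-146) = (129 + 49)*(-146) = 178*(-146) = -25988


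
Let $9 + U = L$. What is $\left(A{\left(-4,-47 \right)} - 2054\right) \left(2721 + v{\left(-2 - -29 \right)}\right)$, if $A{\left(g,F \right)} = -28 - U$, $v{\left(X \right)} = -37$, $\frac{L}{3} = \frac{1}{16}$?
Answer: $- \frac{22257741}{4} \approx -5.5644 \cdot 10^{6}$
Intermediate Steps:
$L = \frac{3}{16} \approx 0.1875$
$U = - \frac{141}{16}$ ($U = -9 + \frac{3}{16} = - \frac{141}{16} \approx -8.8125$)
$A{\left(g,F \right)} = - \frac{307}{16}$ ($A{\left(g,F \right)} = -28 - - \frac{141}{16} = -28 + \frac{141}{16} = - \frac{307}{16}$)
$\left(A{\left(-4,-47 \right)} - 2054\right) \left(2721 + v{\left(-2 - -29 \right)}\right) = \left(- \frac{307}{16} - 2054\right) \left(2721 - 37\right) = \left(- \frac{33171}{16}\right) 2684 = - \frac{22257741}{4}$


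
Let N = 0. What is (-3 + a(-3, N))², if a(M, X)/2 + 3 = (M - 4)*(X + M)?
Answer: 1089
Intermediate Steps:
a(M, X) = -6 + 2*(-4 + M)*(M + X) (a(M, X) = -6 + 2*((M - 4)*(X + M)) = -6 + 2*((-4 + M)*(M + X)) = -6 + 2*(-4 + M)*(M + X))
(-3 + a(-3, N))² = (-3 + (-6 - 8*(-3) - 8*0 + 2*(-3)² + 2*(-3)*0))² = (-3 + (-6 + 24 + 0 + 2*9 + 0))² = (-3 + (-6 + 24 + 0 + 18 + 0))² = (-3 + 36)² = 33² = 1089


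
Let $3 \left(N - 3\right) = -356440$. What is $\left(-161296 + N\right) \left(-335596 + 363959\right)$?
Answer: $- \frac{23833967797}{3} \approx -7.9447 \cdot 10^{9}$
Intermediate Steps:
$N = - \frac{356431}{3}$ ($N = 3 + \frac{1}{3} \left(-356440\right) = 3 - \frac{356440}{3} = - \frac{356431}{3} \approx -1.1881 \cdot 10^{5}$)
$\left(-161296 + N\right) \left(-335596 + 363959\right) = \left(-161296 - \frac{356431}{3}\right) \left(-335596 + 363959\right) = \left(- \frac{840319}{3}\right) 28363 = - \frac{23833967797}{3}$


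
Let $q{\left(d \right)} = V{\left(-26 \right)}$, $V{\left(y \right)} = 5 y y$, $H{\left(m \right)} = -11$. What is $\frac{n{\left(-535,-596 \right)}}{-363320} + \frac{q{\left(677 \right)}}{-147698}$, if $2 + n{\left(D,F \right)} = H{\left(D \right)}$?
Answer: $- \frac{613050763}{26830818680} \approx -0.022849$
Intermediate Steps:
$n{\left(D,F \right)} = -13$ ($n{\left(D,F \right)} = -2 - 11 = -13$)
$V{\left(y \right)} = 5 y^{2}$
$q{\left(d \right)} = 3380$ ($q{\left(d \right)} = 5 \left(-26\right)^{2} = 5 \cdot 676 = 3380$)
$\frac{n{\left(-535,-596 \right)}}{-363320} + \frac{q{\left(677 \right)}}{-147698} = - \frac{13}{-363320} + \frac{3380}{-147698} = \left(-13\right) \left(- \frac{1}{363320}\right) + 3380 \left(- \frac{1}{147698}\right) = \frac{13}{363320} - \frac{1690}{73849} = - \frac{613050763}{26830818680}$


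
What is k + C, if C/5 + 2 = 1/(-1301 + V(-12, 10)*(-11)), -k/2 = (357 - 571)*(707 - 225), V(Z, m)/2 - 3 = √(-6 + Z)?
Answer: 387281535851/1877401 + 330*I*√2/1877401 ≈ 2.0629e+5 + 0.00024858*I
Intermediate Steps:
V(Z, m) = 6 + 2*√(-6 + Z)
k = 206296 (k = -2*(357 - 571)*(707 - 225) = -(-428)*482 = -2*(-103148) = 206296)
C = -10 + 5/(-1367 - 66*I*√2) (C = -10 + 5/(-1301 + (6 + 2*√(-6 - 12))*(-11)) = -10 + 5/(-1301 + (6 + 2*√(-18))*(-11)) = -10 + 5/(-1301 + (6 + 2*(3*I*√2))*(-11)) = -10 + 5/(-1301 + (6 + 6*I*√2)*(-11)) = -10 + 5/(-1301 + (-66 - 66*I*√2)) = -10 + 5/(-1367 - 66*I*√2) ≈ -10.004 + 0.00024858*I)
k + C = 206296 + 5*(-132*√2 + 2735*I)/(-1367*I + 66*√2)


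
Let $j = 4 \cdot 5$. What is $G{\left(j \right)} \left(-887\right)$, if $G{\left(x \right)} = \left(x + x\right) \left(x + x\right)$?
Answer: $-1419200$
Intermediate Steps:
$j = 20$
$G{\left(x \right)} = 4 x^{2}$ ($G{\left(x \right)} = 2 x 2 x = 4 x^{2}$)
$G{\left(j \right)} \left(-887\right) = 4 \cdot 20^{2} \left(-887\right) = 4 \cdot 400 \left(-887\right) = 1600 \left(-887\right) = -1419200$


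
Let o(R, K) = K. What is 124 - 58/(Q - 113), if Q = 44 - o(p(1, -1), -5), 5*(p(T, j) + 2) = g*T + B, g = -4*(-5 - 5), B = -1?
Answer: 3997/32 ≈ 124.91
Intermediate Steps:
g = 40 (g = -4*(-10) = 40)
p(T, j) = -11/5 + 8*T (p(T, j) = -2 + (40*T - 1)/5 = -2 + (-1 + 40*T)/5 = -2 + (-1/5 + 8*T) = -11/5 + 8*T)
Q = 49 (Q = 44 - 1*(-5) = 44 + 5 = 49)
124 - 58/(Q - 113) = 124 - 58/(49 - 113) = 124 - 58/(-64) = 124 - 1/64*(-58) = 124 + 29/32 = 3997/32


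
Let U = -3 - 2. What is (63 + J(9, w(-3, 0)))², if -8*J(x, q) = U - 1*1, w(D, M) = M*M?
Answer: 65025/16 ≈ 4064.1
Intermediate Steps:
U = -5
w(D, M) = M²
J(x, q) = ¾ (J(x, q) = -(-5 - 1*1)/8 = -(-5 - 1)/8 = -⅛*(-6) = ¾)
(63 + J(9, w(-3, 0)))² = (63 + ¾)² = (255/4)² = 65025/16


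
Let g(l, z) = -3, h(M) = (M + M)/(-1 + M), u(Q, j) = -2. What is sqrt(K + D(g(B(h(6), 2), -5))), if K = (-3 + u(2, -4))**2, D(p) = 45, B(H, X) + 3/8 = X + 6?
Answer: sqrt(70) ≈ 8.3666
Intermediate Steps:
h(M) = 2*M/(-1 + M) (h(M) = (2*M)/(-1 + M) = 2*M/(-1 + M))
B(H, X) = 45/8 + X (B(H, X) = -3/8 + (X + 6) = -3/8 + (6 + X) = 45/8 + X)
K = 25 (K = (-3 - 2)**2 = (-5)**2 = 25)
sqrt(K + D(g(B(h(6), 2), -5))) = sqrt(25 + 45) = sqrt(70)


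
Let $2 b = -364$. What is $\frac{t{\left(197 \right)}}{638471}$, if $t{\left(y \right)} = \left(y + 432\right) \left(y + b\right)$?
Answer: $\frac{9435}{638471} \approx 0.014777$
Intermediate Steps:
$b = -182$ ($b = \frac{1}{2} \left(-364\right) = -182$)
$t{\left(y \right)} = \left(-182 + y\right) \left(432 + y\right)$ ($t{\left(y \right)} = \left(y + 432\right) \left(y - 182\right) = \left(432 + y\right) \left(-182 + y\right) = \left(-182 + y\right) \left(432 + y\right)$)
$\frac{t{\left(197 \right)}}{638471} = \frac{-78624 + 197^{2} + 250 \cdot 197}{638471} = \left(-78624 + 38809 + 49250\right) \frac{1}{638471} = 9435 \cdot \frac{1}{638471} = \frac{9435}{638471}$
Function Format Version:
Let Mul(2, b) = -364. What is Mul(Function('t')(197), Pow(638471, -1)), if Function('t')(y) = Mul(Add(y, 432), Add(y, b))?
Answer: Rational(9435, 638471) ≈ 0.014777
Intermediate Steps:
b = -182 (b = Mul(Rational(1, 2), -364) = -182)
Function('t')(y) = Mul(Add(-182, y), Add(432, y)) (Function('t')(y) = Mul(Add(y, 432), Add(y, -182)) = Mul(Add(432, y), Add(-182, y)) = Mul(Add(-182, y), Add(432, y)))
Mul(Function('t')(197), Pow(638471, -1)) = Mul(Add(-78624, Pow(197, 2), Mul(250, 197)), Pow(638471, -1)) = Mul(Add(-78624, 38809, 49250), Rational(1, 638471)) = Mul(9435, Rational(1, 638471)) = Rational(9435, 638471)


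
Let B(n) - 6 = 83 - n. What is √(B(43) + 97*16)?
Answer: √1598 ≈ 39.975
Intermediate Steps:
B(n) = 89 - n (B(n) = 6 + (83 - n) = 89 - n)
√(B(43) + 97*16) = √((89 - 1*43) + 97*16) = √((89 - 43) + 1552) = √(46 + 1552) = √1598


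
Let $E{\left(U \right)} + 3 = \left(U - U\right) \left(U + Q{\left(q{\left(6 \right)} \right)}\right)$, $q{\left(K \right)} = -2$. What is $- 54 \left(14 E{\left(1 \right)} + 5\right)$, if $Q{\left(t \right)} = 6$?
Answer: $1998$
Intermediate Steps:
$E{\left(U \right)} = -3$ ($E{\left(U \right)} = -3 + \left(U - U\right) \left(U + 6\right) = -3 + 0 \left(6 + U\right) = -3 + 0 = -3$)
$- 54 \left(14 E{\left(1 \right)} + 5\right) = - 54 \left(14 \left(-3\right) + 5\right) = - 54 \left(-42 + 5\right) = \left(-54\right) \left(-37\right) = 1998$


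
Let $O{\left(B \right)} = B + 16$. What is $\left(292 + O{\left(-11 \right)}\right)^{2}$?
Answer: $88209$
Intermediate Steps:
$O{\left(B \right)} = 16 + B$
$\left(292 + O{\left(-11 \right)}\right)^{2} = \left(292 + \left(16 - 11\right)\right)^{2} = \left(292 + 5\right)^{2} = 297^{2} = 88209$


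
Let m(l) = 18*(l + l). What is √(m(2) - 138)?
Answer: I*√66 ≈ 8.124*I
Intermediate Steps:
m(l) = 36*l (m(l) = 18*(2*l) = 36*l)
√(m(2) - 138) = √(36*2 - 138) = √(72 - 138) = √(-66) = I*√66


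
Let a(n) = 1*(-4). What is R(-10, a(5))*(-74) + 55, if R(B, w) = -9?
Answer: 721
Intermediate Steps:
a(n) = -4
R(-10, a(5))*(-74) + 55 = -9*(-74) + 55 = 666 + 55 = 721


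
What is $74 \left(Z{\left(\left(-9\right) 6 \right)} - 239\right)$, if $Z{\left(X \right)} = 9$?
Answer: $-17020$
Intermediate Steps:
$74 \left(Z{\left(\left(-9\right) 6 \right)} - 239\right) = 74 \left(9 - 239\right) = 74 \left(-230\right) = -17020$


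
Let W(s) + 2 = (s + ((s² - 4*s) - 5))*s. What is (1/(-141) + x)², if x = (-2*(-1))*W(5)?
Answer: 42055225/19881 ≈ 2115.3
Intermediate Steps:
W(s) = -2 + s*(-5 + s² - 3*s) (W(s) = -2 + (s + ((s² - 4*s) - 5))*s = -2 + (s + (-5 + s² - 4*s))*s = -2 + (-5 + s² - 3*s)*s = -2 + s*(-5 + s² - 3*s))
x = 46 (x = (-2*(-1))*(-2 + 5³ - 5*5 - 3*5²) = 2*(-2 + 125 - 25 - 3*25) = 2*(-2 + 125 - 25 - 75) = 2*23 = 46)
(1/(-141) + x)² = (1/(-141) + 46)² = (-1/141 + 46)² = (6485/141)² = 42055225/19881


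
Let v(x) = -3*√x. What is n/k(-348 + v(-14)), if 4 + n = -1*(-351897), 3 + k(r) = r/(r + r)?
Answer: -703786/5 ≈ -1.4076e+5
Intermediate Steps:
k(r) = -5/2 (k(r) = -3 + r/(r + r) = -3 + r/((2*r)) = -3 + r*(1/(2*r)) = -3 + ½ = -5/2)
n = 351893 (n = -4 - 1*(-351897) = -4 + 351897 = 351893)
n/k(-348 + v(-14)) = 351893/(-5/2) = 351893*(-⅖) = -703786/5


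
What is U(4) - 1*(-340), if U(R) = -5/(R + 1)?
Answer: 339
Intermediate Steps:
U(R) = -5/(1 + R)
U(4) - 1*(-340) = -5/(1 + 4) - 1*(-340) = -5/5 + 340 = -5*⅕ + 340 = -1 + 340 = 339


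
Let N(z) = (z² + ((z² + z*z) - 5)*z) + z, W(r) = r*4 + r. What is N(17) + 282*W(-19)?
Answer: -16743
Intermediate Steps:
W(r) = 5*r (W(r) = 4*r + r = 5*r)
N(z) = z + z² + z*(-5 + 2*z²) (N(z) = (z² + ((z² + z²) - 5)*z) + z = (z² + (2*z² - 5)*z) + z = (z² + (-5 + 2*z²)*z) + z = (z² + z*(-5 + 2*z²)) + z = z + z² + z*(-5 + 2*z²))
N(17) + 282*W(-19) = 17*(-4 + 17 + 2*17²) + 282*(5*(-19)) = 17*(-4 + 17 + 2*289) + 282*(-95) = 17*(-4 + 17 + 578) - 26790 = 17*591 - 26790 = 10047 - 26790 = -16743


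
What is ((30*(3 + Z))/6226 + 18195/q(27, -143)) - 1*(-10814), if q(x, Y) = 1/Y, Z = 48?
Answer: -8066003258/3113 ≈ -2.5911e+6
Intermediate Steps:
((30*(3 + Z))/6226 + 18195/q(27, -143)) - 1*(-10814) = ((30*(3 + 48))/6226 + 18195/(1/(-143))) - 1*(-10814) = ((30*51)*(1/6226) + 18195/(-1/143)) + 10814 = (1530*(1/6226) + 18195*(-143)) + 10814 = (765/3113 - 2601885) + 10814 = -8099667240/3113 + 10814 = -8066003258/3113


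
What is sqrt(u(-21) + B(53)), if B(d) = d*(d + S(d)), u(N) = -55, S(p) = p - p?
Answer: 9*sqrt(34) ≈ 52.479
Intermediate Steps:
S(p) = 0
B(d) = d**2 (B(d) = d*(d + 0) = d*d = d**2)
sqrt(u(-21) + B(53)) = sqrt(-55 + 53**2) = sqrt(-55 + 2809) = sqrt(2754) = 9*sqrt(34)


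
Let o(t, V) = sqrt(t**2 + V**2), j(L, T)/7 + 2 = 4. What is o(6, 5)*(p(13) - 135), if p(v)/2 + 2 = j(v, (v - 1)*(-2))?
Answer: -111*sqrt(61) ≈ -866.94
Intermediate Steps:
j(L, T) = 14 (j(L, T) = -14 + 7*4 = -14 + 28 = 14)
p(v) = 24 (p(v) = -4 + 2*14 = -4 + 28 = 24)
o(t, V) = sqrt(V**2 + t**2)
o(6, 5)*(p(13) - 135) = sqrt(5**2 + 6**2)*(24 - 135) = sqrt(25 + 36)*(-111) = sqrt(61)*(-111) = -111*sqrt(61)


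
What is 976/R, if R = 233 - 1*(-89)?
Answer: 488/161 ≈ 3.0311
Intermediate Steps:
R = 322 (R = 233 + 89 = 322)
976/R = 976/322 = 976*(1/322) = 488/161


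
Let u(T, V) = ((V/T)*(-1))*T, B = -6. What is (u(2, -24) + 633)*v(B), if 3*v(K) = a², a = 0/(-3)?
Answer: 0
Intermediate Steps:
u(T, V) = -V (u(T, V) = (-V/T)*T = -V)
a = 0 (a = 0*(-⅓) = 0)
v(K) = 0 (v(K) = (⅓)*0² = (⅓)*0 = 0)
(u(2, -24) + 633)*v(B) = (-1*(-24) + 633)*0 = (24 + 633)*0 = 657*0 = 0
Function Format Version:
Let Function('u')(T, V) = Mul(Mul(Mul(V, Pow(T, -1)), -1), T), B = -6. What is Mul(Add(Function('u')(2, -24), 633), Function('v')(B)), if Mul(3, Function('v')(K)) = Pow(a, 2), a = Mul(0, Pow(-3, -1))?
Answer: 0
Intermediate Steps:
Function('u')(T, V) = Mul(-1, V) (Function('u')(T, V) = Mul(Mul(-1, V, Pow(T, -1)), T) = Mul(-1, V))
a = 0 (a = Mul(0, Rational(-1, 3)) = 0)
Function('v')(K) = 0 (Function('v')(K) = Mul(Rational(1, 3), Pow(0, 2)) = Mul(Rational(1, 3), 0) = 0)
Mul(Add(Function('u')(2, -24), 633), Function('v')(B)) = Mul(Add(Mul(-1, -24), 633), 0) = Mul(Add(24, 633), 0) = Mul(657, 0) = 0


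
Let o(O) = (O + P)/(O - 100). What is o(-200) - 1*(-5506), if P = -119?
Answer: 1652119/300 ≈ 5507.1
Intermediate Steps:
o(O) = (-119 + O)/(-100 + O) (o(O) = (O - 119)/(O - 100) = (-119 + O)/(-100 + O))
o(-200) - 1*(-5506) = (-119 - 200)/(-100 - 200) - 1*(-5506) = -319/(-300) + 5506 = -1/300*(-319) + 5506 = 319/300 + 5506 = 1652119/300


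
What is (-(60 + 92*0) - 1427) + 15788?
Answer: 14301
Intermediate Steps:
(-(60 + 92*0) - 1427) + 15788 = (-(60 + 0) - 1427) + 15788 = (-1*60 - 1427) + 15788 = (-60 - 1427) + 15788 = -1487 + 15788 = 14301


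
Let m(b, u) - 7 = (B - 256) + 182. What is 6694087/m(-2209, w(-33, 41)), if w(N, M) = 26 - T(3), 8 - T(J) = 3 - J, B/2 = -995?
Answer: -6694087/2057 ≈ -3254.3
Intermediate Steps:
B = -1990 (B = 2*(-995) = -1990)
T(J) = 5 + J (T(J) = 8 - (3 - J) = 8 + (-3 + J) = 5 + J)
w(N, M) = 18 (w(N, M) = 26 - (5 + 3) = 26 - 1*8 = 26 - 8 = 18)
m(b, u) = -2057 (m(b, u) = 7 + ((-1990 - 256) + 182) = 7 + (-2246 + 182) = 7 - 2064 = -2057)
6694087/m(-2209, w(-33, 41)) = 6694087/(-2057) = 6694087*(-1/2057) = -6694087/2057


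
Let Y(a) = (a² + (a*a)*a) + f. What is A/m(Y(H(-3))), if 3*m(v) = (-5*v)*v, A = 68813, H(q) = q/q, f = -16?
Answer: -206439/980 ≈ -210.65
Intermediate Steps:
H(q) = 1
Y(a) = -16 + a² + a³ (Y(a) = (a² + (a*a)*a) - 16 = (a² + a²*a) - 16 = (a² + a³) - 16 = -16 + a² + a³)
m(v) = -5*v²/3 (m(v) = ((-5*v)*v)/3 = (-5*v²)/3 = -5*v²/3)
A/m(Y(H(-3))) = 68813/((-5*(-16 + 1² + 1³)²/3)) = 68813/((-5*(-16 + 1 + 1)²/3)) = 68813/((-5/3*(-14)²)) = 68813/((-5/3*196)) = 68813/(-980/3) = 68813*(-3/980) = -206439/980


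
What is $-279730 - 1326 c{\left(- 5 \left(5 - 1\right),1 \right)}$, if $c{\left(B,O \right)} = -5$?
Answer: $-273100$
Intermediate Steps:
$-279730 - 1326 c{\left(- 5 \left(5 - 1\right),1 \right)} = -279730 - -6630 = -279730 + 6630 = -273100$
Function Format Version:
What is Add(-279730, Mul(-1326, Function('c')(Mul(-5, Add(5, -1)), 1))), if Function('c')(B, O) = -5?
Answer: -273100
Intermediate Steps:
Add(-279730, Mul(-1326, Function('c')(Mul(-5, Add(5, -1)), 1))) = Add(-279730, Mul(-1326, -5)) = Add(-279730, 6630) = -273100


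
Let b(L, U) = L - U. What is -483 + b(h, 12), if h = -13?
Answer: -508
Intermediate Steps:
-483 + b(h, 12) = -483 + (-13 - 1*12) = -483 + (-13 - 12) = -483 - 25 = -508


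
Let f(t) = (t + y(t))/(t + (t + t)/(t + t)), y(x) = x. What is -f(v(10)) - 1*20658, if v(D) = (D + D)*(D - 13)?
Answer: -1218942/59 ≈ -20660.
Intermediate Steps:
v(D) = 2*D*(-13 + D) (v(D) = (2*D)*(-13 + D) = 2*D*(-13 + D))
f(t) = 2*t/(1 + t) (f(t) = (t + t)/(t + (t + t)/(t + t)) = (2*t)/(t + (2*t)/((2*t))) = (2*t)/(t + (2*t)*(1/(2*t))) = (2*t)/(t + 1) = (2*t)/(1 + t) = 2*t/(1 + t))
-f(v(10)) - 1*20658 = -2*2*10*(-13 + 10)/(1 + 2*10*(-13 + 10)) - 1*20658 = -2*2*10*(-3)/(1 + 2*10*(-3)) - 20658 = -2*(-60)/(1 - 60) - 20658 = -2*(-60)/(-59) - 20658 = -2*(-60)*(-1)/59 - 20658 = -1*120/59 - 20658 = -120/59 - 20658 = -1218942/59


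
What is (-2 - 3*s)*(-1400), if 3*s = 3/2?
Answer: 4900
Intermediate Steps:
s = 1/2 (s = (3/2)/3 = (3*(1/2))/3 = (1/3)*(3/2) = 1/2 ≈ 0.50000)
(-2 - 3*s)*(-1400) = (-2 - 3*1/2)*(-1400) = (-2 - 3/2)*(-1400) = -7/2*(-1400) = 4900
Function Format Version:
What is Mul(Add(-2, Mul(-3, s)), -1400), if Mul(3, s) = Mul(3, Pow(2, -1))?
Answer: 4900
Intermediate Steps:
s = Rational(1, 2) (s = Mul(Rational(1, 3), Mul(3, Pow(2, -1))) = Mul(Rational(1, 3), Mul(3, Rational(1, 2))) = Mul(Rational(1, 3), Rational(3, 2)) = Rational(1, 2) ≈ 0.50000)
Mul(Add(-2, Mul(-3, s)), -1400) = Mul(Add(-2, Mul(-3, Rational(1, 2))), -1400) = Mul(Add(-2, Rational(-3, 2)), -1400) = Mul(Rational(-7, 2), -1400) = 4900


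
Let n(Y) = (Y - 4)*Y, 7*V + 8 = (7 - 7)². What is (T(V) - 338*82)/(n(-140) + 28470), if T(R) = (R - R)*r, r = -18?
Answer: -13858/24315 ≈ -0.56994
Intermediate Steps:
V = -8/7 (V = -8/7 + (7 - 7)²/7 = -8/7 + (⅐)*0² = -8/7 + (⅐)*0 = -8/7 + 0 = -8/7 ≈ -1.1429)
n(Y) = Y*(-4 + Y) (n(Y) = (-4 + Y)*Y = Y*(-4 + Y))
T(R) = 0 (T(R) = (R - R)*(-18) = 0*(-18) = 0)
(T(V) - 338*82)/(n(-140) + 28470) = (0 - 338*82)/(-140*(-4 - 140) + 28470) = (0 - 27716)/(-140*(-144) + 28470) = -27716/(20160 + 28470) = -27716/48630 = -27716*1/48630 = -13858/24315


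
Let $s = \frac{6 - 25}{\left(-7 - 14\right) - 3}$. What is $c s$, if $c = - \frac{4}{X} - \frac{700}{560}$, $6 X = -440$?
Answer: $- \frac{4997}{5280} \approx -0.9464$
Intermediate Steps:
$X = - \frac{220}{3}$ ($X = \frac{1}{6} \left(-440\right) = - \frac{220}{3} \approx -73.333$)
$c = - \frac{263}{220}$ ($c = - \frac{4}{- \frac{220}{3}} - \frac{700}{560} = \left(-4\right) \left(- \frac{3}{220}\right) - \frac{5}{4} = \frac{3}{55} - \frac{5}{4} = - \frac{263}{220} \approx -1.1955$)
$s = \frac{19}{24}$ ($s = - \frac{19}{\left(-7 - 14\right) - 3} = - \frac{19}{-21 - 3} = - \frac{19}{-24} = \left(-19\right) \left(- \frac{1}{24}\right) = \frac{19}{24} \approx 0.79167$)
$c s = \left(- \frac{263}{220}\right) \frac{19}{24} = - \frac{4997}{5280}$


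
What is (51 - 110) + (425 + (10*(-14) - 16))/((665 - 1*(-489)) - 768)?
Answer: -22505/386 ≈ -58.303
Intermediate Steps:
(51 - 110) + (425 + (10*(-14) - 16))/((665 - 1*(-489)) - 768) = -59 + (425 + (-140 - 16))/((665 + 489) - 768) = -59 + (425 - 156)/(1154 - 768) = -59 + 269/386 = -22505/386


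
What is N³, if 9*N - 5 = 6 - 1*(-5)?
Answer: 4096/729 ≈ 5.6187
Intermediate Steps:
N = 16/9 (N = 5/9 + (6 - 1*(-5))/9 = 5/9 + (6 + 5)/9 = 5/9 + (⅑)*11 = 5/9 + 11/9 = 16/9 ≈ 1.7778)
N³ = (16/9)³ = 4096/729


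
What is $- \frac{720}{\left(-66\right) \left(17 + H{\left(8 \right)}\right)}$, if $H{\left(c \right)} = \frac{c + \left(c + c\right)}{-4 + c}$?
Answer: $\frac{120}{253} \approx 0.47431$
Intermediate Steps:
$H{\left(c \right)} = \frac{3 c}{-4 + c}$ ($H{\left(c \right)} = \frac{c + 2 c}{-4 + c} = \frac{3 c}{-4 + c}$)
$- \frac{720}{\left(-66\right) \left(17 + H{\left(8 \right)}\right)} = - \frac{720}{\left(-66\right) \left(17 + 3 \cdot 8 \frac{1}{-4 + 8}\right)} = - \frac{720}{\left(-66\right) \left(17 + 3 \cdot 8 \cdot \frac{1}{4}\right)} = - \frac{720}{\left(-66\right) \left(17 + 6\right)} = - \frac{720}{\left(-66\right) 23} = - \frac{720}{-1518} = \left(-720\right) \left(- \frac{1}{1518}\right) = \frac{120}{253}$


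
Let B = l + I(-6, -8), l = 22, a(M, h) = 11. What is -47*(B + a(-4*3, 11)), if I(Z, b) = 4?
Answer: -1739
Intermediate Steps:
B = 26 (B = 22 + 4 = 26)
-47*(B + a(-4*3, 11)) = -47*(26 + 11) = -47*37 = -1739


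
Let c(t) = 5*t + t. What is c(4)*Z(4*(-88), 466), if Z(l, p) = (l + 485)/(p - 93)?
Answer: 3192/373 ≈ 8.5576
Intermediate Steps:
c(t) = 6*t
Z(l, p) = (485 + l)/(-93 + p)
c(4)*Z(4*(-88), 466) = (6*4)*((485 + 4*(-88))/(-93 + 466)) = 24*((485 - 352)/373) = 24*((1/373)*133) = 24*(133/373) = 3192/373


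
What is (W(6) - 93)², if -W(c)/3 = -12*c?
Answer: 15129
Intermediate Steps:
W(c) = 36*c (W(c) = -(-36)*c = 36*c)
(W(6) - 93)² = (36*6 - 93)² = (216 - 93)² = 123² = 15129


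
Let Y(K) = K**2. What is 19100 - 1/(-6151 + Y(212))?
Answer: 740946299/38793 ≈ 19100.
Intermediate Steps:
19100 - 1/(-6151 + Y(212)) = 19100 - 1/(-6151 + 212**2) = 19100 - 1/(-6151 + 44944) = 19100 - 1/38793 = 740946299/38793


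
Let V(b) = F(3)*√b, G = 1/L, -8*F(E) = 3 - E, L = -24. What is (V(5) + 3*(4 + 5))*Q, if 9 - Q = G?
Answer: 1953/8 ≈ 244.13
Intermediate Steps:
F(E) = -3/8 + E/8 (F(E) = -(3 - E)/8 = -3/8 + E/8)
G = -1/24 (G = 1/(-24) = -1/24 ≈ -0.041667)
V(b) = 0 (V(b) = (-3/8 + (⅛)*3)*√b = (-3/8 + 3/8)*√b = 0*√b = 0)
Q = 217/24 (Q = 9 - 1*(-1/24) = 9 + 1/24 = 217/24 ≈ 9.0417)
(V(5) + 3*(4 + 5))*Q = (0 + 3*(4 + 5))*(217/24) = (0 + 3*9)*(217/24) = (0 + 27)*(217/24) = 27*(217/24) = 1953/8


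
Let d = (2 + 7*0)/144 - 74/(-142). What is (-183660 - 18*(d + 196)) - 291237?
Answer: -135875435/284 ≈ -4.7843e+5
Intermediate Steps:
d = 2735/5112 (d = (2 + 0)*(1/144) - 74*(-1/142) = 2*(1/144) + 37/71 = 1/72 + 37/71 = 2735/5112 ≈ 0.53502)
(-183660 - 18*(d + 196)) - 291237 = (-183660 - 18*(2735/5112 + 196)) - 291237 = (-183660 - 18*1004687/5112) - 291237 = (-183660 - 1004687/284) - 291237 = -53164127/284 - 291237 = -135875435/284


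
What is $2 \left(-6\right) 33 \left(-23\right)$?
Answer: $9108$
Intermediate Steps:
$2 \left(-6\right) 33 \left(-23\right) = \left(-12\right) 33 \left(-23\right) = \left(-396\right) \left(-23\right) = 9108$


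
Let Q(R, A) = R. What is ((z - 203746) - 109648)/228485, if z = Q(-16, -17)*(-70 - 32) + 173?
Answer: -311589/228485 ≈ -1.3637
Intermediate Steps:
z = 1805 (z = -16*(-70 - 32) + 173 = -16*(-102) + 173 = 1632 + 173 = 1805)
((z - 203746) - 109648)/228485 = ((1805 - 203746) - 109648)/228485 = (-201941 - 109648)*(1/228485) = -311589*1/228485 = -311589/228485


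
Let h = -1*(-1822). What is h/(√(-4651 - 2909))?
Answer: -911*I*√210/630 ≈ -20.955*I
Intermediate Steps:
h = 1822
h/(√(-4651 - 2909)) = 1822/(√(-4651 - 2909)) = 1822/(√(-7560)) = 1822/((6*I*√210)) = 1822*(-I*√210/1260) = -911*I*√210/630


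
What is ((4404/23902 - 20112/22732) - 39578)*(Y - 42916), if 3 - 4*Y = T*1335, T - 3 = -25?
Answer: 5032772190213976/3574607 ≈ 1.4079e+9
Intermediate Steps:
T = -22 (T = 3 - 25 = -22)
Y = 29373/4 (Y = ¾ - (-11)*1335/2 = ¾ - ¼*(-29370) = ¾ + 14685/2 = 29373/4 ≈ 7343.3)
((4404/23902 - 20112/22732) - 39578)*(Y - 42916) = ((4404/23902 - 20112/22732) - 39578)*(29373/4 - 42916) = ((4404*(1/23902) - 20112*1/22732) - 39578)*(-142291/4) = ((2202/11951 - 5028/5683) - 39578)*(-142291/4) = (-47575662/67917533 - 39578)*(-142291/4) = -2688087696736/67917533*(-142291/4) = 5032772190213976/3574607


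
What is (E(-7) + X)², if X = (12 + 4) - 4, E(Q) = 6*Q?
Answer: 900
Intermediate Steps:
X = 12 (X = 16 - 4 = 12)
(E(-7) + X)² = (6*(-7) + 12)² = (-42 + 12)² = (-30)² = 900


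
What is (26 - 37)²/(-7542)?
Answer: -121/7542 ≈ -0.016043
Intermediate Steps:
(26 - 37)²/(-7542) = (-11)²*(-1/7542) = 121*(-1/7542) = -121/7542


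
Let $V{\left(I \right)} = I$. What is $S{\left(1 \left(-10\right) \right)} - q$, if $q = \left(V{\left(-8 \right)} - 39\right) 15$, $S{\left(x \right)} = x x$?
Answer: $805$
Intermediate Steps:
$S{\left(x \right)} = x^{2}$
$q = -705$ ($q = \left(-8 - 39\right) 15 = \left(-47\right) 15 = -705$)
$S{\left(1 \left(-10\right) \right)} - q = \left(1 \left(-10\right)\right)^{2} - -705 = \left(-10\right)^{2} + 705 = 100 + 705 = 805$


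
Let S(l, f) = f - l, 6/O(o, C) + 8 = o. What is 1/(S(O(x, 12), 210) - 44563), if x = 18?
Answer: -5/221768 ≈ -2.2546e-5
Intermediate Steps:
O(o, C) = 6/(-8 + o)
1/(S(O(x, 12), 210) - 44563) = 1/((210 - 6/(-8 + 18)) - 44563) = 1/((210 - 6/10) - 44563) = 1/((210 - 1*⅗) - 44563) = 1/((210 - ⅗) - 44563) = 1/(1047/5 - 44563) = 1/(-221768/5) = -5/221768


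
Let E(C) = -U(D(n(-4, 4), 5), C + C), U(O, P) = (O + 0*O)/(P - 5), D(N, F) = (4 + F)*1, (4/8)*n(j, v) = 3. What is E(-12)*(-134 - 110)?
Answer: -2196/29 ≈ -75.724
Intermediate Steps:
n(j, v) = 6 (n(j, v) = 2*3 = 6)
D(N, F) = 4 + F
U(O, P) = O/(-5 + P) (U(O, P) = (O + 0)/(-5 + P) = O/(-5 + P))
E(C) = -9/(-5 + 2*C) (E(C) = -(4 + 5)/(-5 + (C + C)) = -9/(-5 + 2*C))
E(-12)*(-134 - 110) = (-9/(-5 + 2*(-12)))*(-134 - 110) = -9/(-5 - 24)*(-244) = -9/(-29)*(-244) = -9*(-1/29)*(-244) = (9/29)*(-244) = -2196/29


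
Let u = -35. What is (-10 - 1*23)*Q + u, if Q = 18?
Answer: -629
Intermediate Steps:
(-10 - 1*23)*Q + u = (-10 - 1*23)*18 - 35 = (-10 - 23)*18 - 35 = -33*18 - 35 = -594 - 35 = -629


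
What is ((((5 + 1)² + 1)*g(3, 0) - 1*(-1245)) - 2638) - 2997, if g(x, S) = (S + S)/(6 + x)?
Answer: -4390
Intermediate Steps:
g(x, S) = 2*S/(6 + x) (g(x, S) = (2*S)/(6 + x) = 2*S/(6 + x))
((((5 + 1)² + 1)*g(3, 0) - 1*(-1245)) - 2638) - 2997 = ((((5 + 1)² + 1)*(2*0/(6 + 3)) - 1*(-1245)) - 2638) - 2997 = (((6² + 1)*(2*0/9) + 1245) - 2638) - 2997 = (((36 + 1)*(2*0*(⅑)) + 1245) - 2638) - 2997 = ((37*0 + 1245) - 2638) - 2997 = ((0 + 1245) - 2638) - 2997 = (1245 - 2638) - 2997 = -1393 - 2997 = -4390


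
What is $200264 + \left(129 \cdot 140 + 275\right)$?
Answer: $218599$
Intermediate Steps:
$200264 + \left(129 \cdot 140 + 275\right) = 200264 + \left(18060 + 275\right) = 200264 + 18335 = 218599$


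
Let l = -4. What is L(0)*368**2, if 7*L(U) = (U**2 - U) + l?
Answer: -541696/7 ≈ -77385.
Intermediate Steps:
L(U) = -4/7 - U/7 + U**2/7 (L(U) = ((U**2 - U) - 4)/7 = (-4 + U**2 - U)/7 = -4/7 - U/7 + U**2/7)
L(0)*368**2 = (-4/7 - 1/7*0 + (1/7)*0**2)*368**2 = (-4/7 + 0 + (1/7)*0)*135424 = (-4/7 + 0 + 0)*135424 = -4/7*135424 = -541696/7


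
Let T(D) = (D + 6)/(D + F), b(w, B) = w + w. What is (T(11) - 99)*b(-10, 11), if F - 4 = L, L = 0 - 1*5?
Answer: 1946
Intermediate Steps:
b(w, B) = 2*w
L = -5 (L = 0 - 5 = -5)
F = -1 (F = 4 - 5 = -1)
T(D) = (6 + D)/(-1 + D) (T(D) = (D + 6)/(D - 1) = (6 + D)/(-1 + D))
(T(11) - 99)*b(-10, 11) = ((6 + 11)/(-1 + 11) - 99)*(2*(-10)) = (17/10 - 99)*(-20) = -973/10*(-20) = 1946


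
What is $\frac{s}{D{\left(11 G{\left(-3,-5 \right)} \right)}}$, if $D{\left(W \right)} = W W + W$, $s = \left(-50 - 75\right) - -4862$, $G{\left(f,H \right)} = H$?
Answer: $\frac{1579}{990} \approx 1.5949$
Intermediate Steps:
$s = 4737$ ($s = -125 + 4862 = 4737$)
$D{\left(W \right)} = W + W^{2}$ ($D{\left(W \right)} = W^{2} + W = W + W^{2}$)
$\frac{s}{D{\left(11 G{\left(-3,-5 \right)} \right)}} = \frac{4737}{11 \left(-5\right) \left(1 + 11 \left(-5\right)\right)} = \frac{4737}{\left(-55\right) \left(1 - 55\right)} = \frac{4737}{\left(-55\right) \left(-54\right)} = \frac{4737}{2970} = 4737 \cdot \frac{1}{2970} = \frac{1579}{990}$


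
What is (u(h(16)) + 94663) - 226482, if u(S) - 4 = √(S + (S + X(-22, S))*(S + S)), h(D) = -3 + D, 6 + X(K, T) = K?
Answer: -131815 + I*√377 ≈ -1.3182e+5 + 19.416*I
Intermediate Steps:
X(K, T) = -6 + K
u(S) = 4 + √(S + 2*S*(-28 + S)) (u(S) = 4 + √(S + (S + (-6 - 22))*(S + S)) = 4 + √(S + (S - 28)*(2*S)) = 4 + √(S + (-28 + S)*(2*S)) = 4 + √(S + 2*S*(-28 + S)))
(u(h(16)) + 94663) - 226482 = ((4 + √((-3 + 16)*(-55 + 2*(-3 + 16)))) + 94663) - 226482 = ((4 + √(13*(-55 + 2*13))) + 94663) - 226482 = ((4 + √(13*(-55 + 26))) + 94663) - 226482 = ((4 + √(13*(-29))) + 94663) - 226482 = ((4 + √(-377)) + 94663) - 226482 = ((4 + I*√377) + 94663) - 226482 = (94667 + I*√377) - 226482 = -131815 + I*√377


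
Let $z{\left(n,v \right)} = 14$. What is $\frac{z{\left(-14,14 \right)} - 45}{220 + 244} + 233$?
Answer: $\frac{108081}{464} \approx 232.93$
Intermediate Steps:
$\frac{z{\left(-14,14 \right)} - 45}{220 + 244} + 233 = \frac{14 - 45}{220 + 244} + 233 = - \frac{31}{464} + 233 = \frac{108081}{464}$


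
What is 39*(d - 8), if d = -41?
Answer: -1911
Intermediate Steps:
39*(d - 8) = 39*(-41 - 8) = 39*(-49) = -1911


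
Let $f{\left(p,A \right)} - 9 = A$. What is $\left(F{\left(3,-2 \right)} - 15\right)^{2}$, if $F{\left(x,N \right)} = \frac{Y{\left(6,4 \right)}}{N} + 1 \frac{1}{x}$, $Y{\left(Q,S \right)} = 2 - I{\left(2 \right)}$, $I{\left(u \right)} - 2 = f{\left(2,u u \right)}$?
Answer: $\frac{2401}{36} \approx 66.694$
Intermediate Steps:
$f{\left(p,A \right)} = 9 + A$
$I{\left(u \right)} = 11 + u^{2}$ ($I{\left(u \right)} = 2 + \left(9 + u u\right) = 2 + \left(9 + u^{2}\right) = 11 + u^{2}$)
$Y{\left(Q,S \right)} = -13$ ($Y{\left(Q,S \right)} = 2 - \left(11 + 2^{2}\right) = 2 - \left(11 + 4\right) = 2 - 15 = -13$)
$F{\left(x,N \right)} = \frac{1}{x} - \frac{13}{N}$ ($F{\left(x,N \right)} = - \frac{13}{N} + 1 \frac{1}{x} = - \frac{13}{N} + \frac{1}{x} = \frac{1}{x} - \frac{13}{N}$)
$\left(F{\left(3,-2 \right)} - 15\right)^{2} = \left(\left(\frac{1}{3} - \frac{13}{-2}\right) - 15\right)^{2} = \left(\left(\frac{1}{3} - - \frac{13}{2}\right) - 15\right)^{2} = \left(\left(\frac{1}{3} + \frac{13}{2}\right) - 15\right)^{2} = \left(\frac{41}{6} - 15\right)^{2} = \left(- \frac{49}{6}\right)^{2} = \frac{2401}{36}$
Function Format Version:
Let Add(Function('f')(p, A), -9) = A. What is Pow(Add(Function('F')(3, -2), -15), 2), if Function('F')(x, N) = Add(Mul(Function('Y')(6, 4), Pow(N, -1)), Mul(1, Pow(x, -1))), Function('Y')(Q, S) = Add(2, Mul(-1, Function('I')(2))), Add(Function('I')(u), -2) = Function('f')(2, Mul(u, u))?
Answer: Rational(2401, 36) ≈ 66.694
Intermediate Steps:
Function('f')(p, A) = Add(9, A)
Function('I')(u) = Add(11, Pow(u, 2)) (Function('I')(u) = Add(2, Add(9, Mul(u, u))) = Add(2, Add(9, Pow(u, 2))) = Add(11, Pow(u, 2)))
Function('Y')(Q, S) = -13 (Function('Y')(Q, S) = Add(2, Mul(-1, Add(11, Pow(2, 2)))) = Add(2, Mul(-1, Add(11, 4))) = Add(2, Mul(-1, 15)) = Add(2, -15) = -13)
Function('F')(x, N) = Add(Pow(x, -1), Mul(-13, Pow(N, -1))) (Function('F')(x, N) = Add(Mul(-13, Pow(N, -1)), Mul(1, Pow(x, -1))) = Add(Mul(-13, Pow(N, -1)), Pow(x, -1)) = Add(Pow(x, -1), Mul(-13, Pow(N, -1))))
Pow(Add(Function('F')(3, -2), -15), 2) = Pow(Add(Add(Pow(3, -1), Mul(-13, Pow(-2, -1))), -15), 2) = Pow(Add(Add(Rational(1, 3), Mul(-13, Rational(-1, 2))), -15), 2) = Pow(Add(Add(Rational(1, 3), Rational(13, 2)), -15), 2) = Pow(Add(Rational(41, 6), -15), 2) = Pow(Rational(-49, 6), 2) = Rational(2401, 36)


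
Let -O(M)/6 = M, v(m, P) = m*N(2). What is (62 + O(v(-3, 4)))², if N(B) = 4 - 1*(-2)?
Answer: 28900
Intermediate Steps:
N(B) = 6 (N(B) = 4 + 2 = 6)
v(m, P) = 6*m (v(m, P) = m*6 = 6*m)
O(M) = -6*M
(62 + O(v(-3, 4)))² = (62 - 36*(-3))² = (62 - 6*(-18))² = (62 + 108)² = 170² = 28900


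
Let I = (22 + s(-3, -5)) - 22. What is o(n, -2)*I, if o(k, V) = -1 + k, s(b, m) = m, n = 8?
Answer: -35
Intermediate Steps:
I = -5 (I = (22 - 5) - 22 = 17 - 22 = -5)
o(n, -2)*I = (-1 + 8)*(-5) = 7*(-5) = -35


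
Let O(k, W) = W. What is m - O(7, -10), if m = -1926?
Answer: -1916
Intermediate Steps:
m - O(7, -10) = -1926 - 1*(-10) = -1926 + 10 = -1916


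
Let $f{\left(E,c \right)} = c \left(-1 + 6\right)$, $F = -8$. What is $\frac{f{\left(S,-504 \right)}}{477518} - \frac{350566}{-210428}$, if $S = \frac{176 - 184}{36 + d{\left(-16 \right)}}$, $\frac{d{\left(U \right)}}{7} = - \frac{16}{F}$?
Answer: $\frac{41717824157}{25120789426} \approx 1.6607$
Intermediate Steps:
$d{\left(U \right)} = 14$ ($d{\left(U \right)} = 7 \left(- \frac{16}{-8}\right) = 7 \left(\left(-16\right) \left(- \frac{1}{8}\right)\right) = 7 \cdot 2 = 14$)
$S = - \frac{4}{25}$ ($S = \frac{176 - 184}{36 + 14} = - \frac{8}{50} = \left(-8\right) \frac{1}{50} = - \frac{4}{25} \approx -0.16$)
$f{\left(E,c \right)} = 5 c$ ($f{\left(E,c \right)} = c 5 = 5 c$)
$\frac{f{\left(S,-504 \right)}}{477518} - \frac{350566}{-210428} = \frac{5 \left(-504\right)}{477518} - \frac{350566}{-210428} = \left(-2520\right) \frac{1}{477518} - - \frac{175283}{105214} = - \frac{1260}{238759} + \frac{175283}{105214} = \frac{41717824157}{25120789426}$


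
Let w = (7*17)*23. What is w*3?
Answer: 8211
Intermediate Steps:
w = 2737 (w = 119*23 = 2737)
w*3 = 2737*3 = 8211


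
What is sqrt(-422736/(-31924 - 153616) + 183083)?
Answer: sqrt(393920467490015)/46385 ≈ 427.88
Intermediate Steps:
sqrt(-422736/(-31924 - 153616) + 183083) = sqrt(-422736/(-185540) + 183083) = sqrt(-422736*(-1/185540) + 183083) = sqrt(105684/46385 + 183083) = sqrt(8492410639/46385) = sqrt(393920467490015)/46385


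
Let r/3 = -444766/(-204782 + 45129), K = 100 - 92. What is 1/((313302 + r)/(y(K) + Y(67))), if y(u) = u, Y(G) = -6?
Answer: 159653/25010469252 ≈ 6.3834e-6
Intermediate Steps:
K = 8
r = 1334298/159653 (r = 3*(-444766/(-204782 + 45129)) = 3*(-444766/(-159653)) = 3*(-444766*(-1/159653)) = 3*(444766/159653) = 1334298/159653 ≈ 8.3575)
1/((313302 + r)/(y(K) + Y(67))) = 1/((313302 + 1334298/159653)/(8 - 6)) = 1/((50020938504/159653)/2) = 1/((50020938504/159653)*(½)) = 1/(25010469252/159653) = 159653/25010469252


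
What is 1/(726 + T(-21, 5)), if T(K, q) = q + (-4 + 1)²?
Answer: 1/740 ≈ 0.0013514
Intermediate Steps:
T(K, q) = 9 + q (T(K, q) = q + (-3)² = q + 9 = 9 + q)
1/(726 + T(-21, 5)) = 1/(726 + (9 + 5)) = 1/(726 + 14) = 1/740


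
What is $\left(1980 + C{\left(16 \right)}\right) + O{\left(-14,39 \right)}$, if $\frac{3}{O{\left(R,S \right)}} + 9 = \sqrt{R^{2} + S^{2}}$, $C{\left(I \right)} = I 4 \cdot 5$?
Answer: $\frac{3762827}{1636} + \frac{3 \sqrt{1717}}{1636} \approx 2300.1$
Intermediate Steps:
$C{\left(I \right)} = 20 I$ ($C{\left(I \right)} = 4 I 5 = 20 I$)
$O{\left(R,S \right)} = \frac{3}{-9 + \sqrt{R^{2} + S^{2}}}$
$\left(1980 + C{\left(16 \right)}\right) + O{\left(-14,39 \right)} = \left(1980 + 20 \cdot 16\right) + \frac{3}{-9 + \sqrt{\left(-14\right)^{2} + 39^{2}}} = \left(1980 + 320\right) + \frac{3}{-9 + \sqrt{196 + 1521}} = 2300 + \frac{3}{-9 + \sqrt{1717}}$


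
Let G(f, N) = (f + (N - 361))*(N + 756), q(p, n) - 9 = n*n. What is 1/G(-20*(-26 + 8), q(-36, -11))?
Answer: 1/114294 ≈ 8.7494e-6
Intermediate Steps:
q(p, n) = 9 + n**2 (q(p, n) = 9 + n*n = 9 + n**2)
G(f, N) = (756 + N)*(-361 + N + f) (G(f, N) = (f + (-361 + N))*(756 + N) = (-361 + N + f)*(756 + N) = (756 + N)*(-361 + N + f))
1/G(-20*(-26 + 8), q(-36, -11)) = 1/(-272916 + (9 + (-11)**2)**2 + 395*(9 + (-11)**2) + 756*(-20*(-26 + 8)) + (9 + (-11)**2)*(-20*(-26 + 8))) = 1/(-272916 + (9 + 121)**2 + 395*(9 + 121) + 756*(-20*(-18)) + (9 + 121)*(-20*(-18))) = 1/(-272916 + 130**2 + 395*130 + 756*360 + 130*360) = 1/(-272916 + 16900 + 51350 + 272160 + 46800) = 1/114294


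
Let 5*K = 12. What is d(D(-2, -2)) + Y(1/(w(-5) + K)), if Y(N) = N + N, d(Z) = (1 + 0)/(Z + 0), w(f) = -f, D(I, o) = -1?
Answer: -27/37 ≈ -0.72973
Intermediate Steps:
K = 12/5 (K = (⅕)*12 = 12/5 ≈ 2.4000)
d(Z) = 1/Z
Y(N) = 2*N
d(D(-2, -2)) + Y(1/(w(-5) + K)) = 1/(-1) + 2/(-1*(-5) + 12/5) = -1 + 2/(5 + 12/5) = -1 + 2/(37/5) = -1 + 2*(5/37) = -1 + 10/37 = -27/37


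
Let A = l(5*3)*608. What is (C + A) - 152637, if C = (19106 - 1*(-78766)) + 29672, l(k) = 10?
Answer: -19013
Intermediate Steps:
A = 6080 (A = 10*608 = 6080)
C = 127544 (C = (19106 + 78766) + 29672 = 97872 + 29672 = 127544)
(C + A) - 152637 = (127544 + 6080) - 152637 = 133624 - 152637 = -19013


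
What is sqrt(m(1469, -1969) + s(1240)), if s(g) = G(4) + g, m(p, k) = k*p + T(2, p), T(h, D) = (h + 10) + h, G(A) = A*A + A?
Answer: 3*I*sqrt(321243) ≈ 1700.3*I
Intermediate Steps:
G(A) = A + A**2 (G(A) = A**2 + A = A + A**2)
T(h, D) = 10 + 2*h (T(h, D) = (10 + h) + h = 10 + 2*h)
m(p, k) = 14 + k*p (m(p, k) = k*p + (10 + 2*2) = k*p + (10 + 4) = k*p + 14 = 14 + k*p)
s(g) = 20 + g (s(g) = 4*(1 + 4) + g = 4*5 + g = 20 + g)
sqrt(m(1469, -1969) + s(1240)) = sqrt((14 - 1969*1469) + (20 + 1240)) = sqrt((14 - 2892461) + 1260) = sqrt(-2892447 + 1260) = sqrt(-2891187) = 3*I*sqrt(321243)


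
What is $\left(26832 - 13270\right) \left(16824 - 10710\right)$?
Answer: $82918068$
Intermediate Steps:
$\left(26832 - 13270\right) \left(16824 - 10710\right) = 13562 \cdot 6114 = 82918068$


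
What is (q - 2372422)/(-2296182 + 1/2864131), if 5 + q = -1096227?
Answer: 9934679449674/6576566047841 ≈ 1.5106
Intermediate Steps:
q = -1096232 (q = -5 - 1096227 = -1096232)
(q - 2372422)/(-2296182 + 1/2864131) = (-1096232 - 2372422)/(-2296182 + 1/2864131) = -3468654/(-2296182 + 1/2864131) = -3468654/(-6576566047841/2864131) = -3468654*(-2864131/6576566047841) = 9934679449674/6576566047841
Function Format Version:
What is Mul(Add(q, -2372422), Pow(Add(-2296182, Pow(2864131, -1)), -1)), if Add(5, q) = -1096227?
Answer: Rational(9934679449674, 6576566047841) ≈ 1.5106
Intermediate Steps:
q = -1096232 (q = Add(-5, -1096227) = -1096232)
Mul(Add(q, -2372422), Pow(Add(-2296182, Pow(2864131, -1)), -1)) = Mul(Add(-1096232, -2372422), Pow(Add(-2296182, Pow(2864131, -1)), -1)) = Mul(-3468654, Pow(Add(-2296182, Rational(1, 2864131)), -1)) = Mul(-3468654, Pow(Rational(-6576566047841, 2864131), -1)) = Mul(-3468654, Rational(-2864131, 6576566047841)) = Rational(9934679449674, 6576566047841)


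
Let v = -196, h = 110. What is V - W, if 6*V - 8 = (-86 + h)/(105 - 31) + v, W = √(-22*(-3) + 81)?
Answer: -3472/111 - 7*√3 ≈ -43.404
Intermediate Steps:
W = 7*√3 (W = √(66 + 81) = √147 = 7*√3 ≈ 12.124)
V = -3472/111 (V = 4/3 + ((-86 + 110)/(105 - 31) - 196)/6 = 4/3 + (24/74 - 196)/6 = 4/3 + (24*(1/74) - 196)/6 = 4/3 + (12/37 - 196)/6 = 4/3 + (⅙)*(-7240/37) = 4/3 - 3620/111 = -3472/111 ≈ -31.279)
V - W = -3472/111 - 7*√3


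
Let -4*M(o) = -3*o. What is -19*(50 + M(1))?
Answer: -3857/4 ≈ -964.25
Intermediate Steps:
M(o) = 3*o/4 (M(o) = -(-3)*o/4 = 3*o/4)
-19*(50 + M(1)) = -19*(50 + (¾)*1) = -19*(50 + ¾) = -19*203/4 = -3857/4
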